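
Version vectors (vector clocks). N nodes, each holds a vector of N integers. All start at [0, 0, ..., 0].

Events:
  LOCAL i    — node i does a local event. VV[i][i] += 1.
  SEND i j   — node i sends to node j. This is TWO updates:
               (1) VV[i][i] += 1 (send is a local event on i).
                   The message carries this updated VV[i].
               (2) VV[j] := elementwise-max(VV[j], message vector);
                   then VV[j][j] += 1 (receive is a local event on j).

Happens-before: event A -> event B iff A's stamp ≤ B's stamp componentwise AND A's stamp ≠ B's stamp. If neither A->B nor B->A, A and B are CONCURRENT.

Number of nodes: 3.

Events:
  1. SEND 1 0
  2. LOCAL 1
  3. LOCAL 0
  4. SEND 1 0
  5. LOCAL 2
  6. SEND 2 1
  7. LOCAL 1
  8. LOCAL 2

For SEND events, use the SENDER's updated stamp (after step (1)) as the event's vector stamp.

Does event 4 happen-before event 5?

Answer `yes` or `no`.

Initial: VV[0]=[0, 0, 0]
Initial: VV[1]=[0, 0, 0]
Initial: VV[2]=[0, 0, 0]
Event 1: SEND 1->0: VV[1][1]++ -> VV[1]=[0, 1, 0], msg_vec=[0, 1, 0]; VV[0]=max(VV[0],msg_vec) then VV[0][0]++ -> VV[0]=[1, 1, 0]
Event 2: LOCAL 1: VV[1][1]++ -> VV[1]=[0, 2, 0]
Event 3: LOCAL 0: VV[0][0]++ -> VV[0]=[2, 1, 0]
Event 4: SEND 1->0: VV[1][1]++ -> VV[1]=[0, 3, 0], msg_vec=[0, 3, 0]; VV[0]=max(VV[0],msg_vec) then VV[0][0]++ -> VV[0]=[3, 3, 0]
Event 5: LOCAL 2: VV[2][2]++ -> VV[2]=[0, 0, 1]
Event 6: SEND 2->1: VV[2][2]++ -> VV[2]=[0, 0, 2], msg_vec=[0, 0, 2]; VV[1]=max(VV[1],msg_vec) then VV[1][1]++ -> VV[1]=[0, 4, 2]
Event 7: LOCAL 1: VV[1][1]++ -> VV[1]=[0, 5, 2]
Event 8: LOCAL 2: VV[2][2]++ -> VV[2]=[0, 0, 3]
Event 4 stamp: [0, 3, 0]
Event 5 stamp: [0, 0, 1]
[0, 3, 0] <= [0, 0, 1]? False. Equal? False. Happens-before: False

Answer: no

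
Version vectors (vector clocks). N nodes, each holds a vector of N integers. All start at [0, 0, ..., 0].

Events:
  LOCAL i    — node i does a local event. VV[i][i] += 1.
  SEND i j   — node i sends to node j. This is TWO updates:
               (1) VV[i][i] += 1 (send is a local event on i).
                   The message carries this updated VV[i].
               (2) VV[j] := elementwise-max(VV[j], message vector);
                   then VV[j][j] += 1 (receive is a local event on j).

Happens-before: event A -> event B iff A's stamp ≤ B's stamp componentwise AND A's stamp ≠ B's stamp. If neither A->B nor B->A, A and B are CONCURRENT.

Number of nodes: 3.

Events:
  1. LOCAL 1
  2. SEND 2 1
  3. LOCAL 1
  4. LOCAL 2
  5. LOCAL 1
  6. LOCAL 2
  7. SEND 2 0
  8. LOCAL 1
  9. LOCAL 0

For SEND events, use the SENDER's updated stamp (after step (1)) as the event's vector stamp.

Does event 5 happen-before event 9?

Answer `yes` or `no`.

Answer: no

Derivation:
Initial: VV[0]=[0, 0, 0]
Initial: VV[1]=[0, 0, 0]
Initial: VV[2]=[0, 0, 0]
Event 1: LOCAL 1: VV[1][1]++ -> VV[1]=[0, 1, 0]
Event 2: SEND 2->1: VV[2][2]++ -> VV[2]=[0, 0, 1], msg_vec=[0, 0, 1]; VV[1]=max(VV[1],msg_vec) then VV[1][1]++ -> VV[1]=[0, 2, 1]
Event 3: LOCAL 1: VV[1][1]++ -> VV[1]=[0, 3, 1]
Event 4: LOCAL 2: VV[2][2]++ -> VV[2]=[0, 0, 2]
Event 5: LOCAL 1: VV[1][1]++ -> VV[1]=[0, 4, 1]
Event 6: LOCAL 2: VV[2][2]++ -> VV[2]=[0, 0, 3]
Event 7: SEND 2->0: VV[2][2]++ -> VV[2]=[0, 0, 4], msg_vec=[0, 0, 4]; VV[0]=max(VV[0],msg_vec) then VV[0][0]++ -> VV[0]=[1, 0, 4]
Event 8: LOCAL 1: VV[1][1]++ -> VV[1]=[0, 5, 1]
Event 9: LOCAL 0: VV[0][0]++ -> VV[0]=[2, 0, 4]
Event 5 stamp: [0, 4, 1]
Event 9 stamp: [2, 0, 4]
[0, 4, 1] <= [2, 0, 4]? False. Equal? False. Happens-before: False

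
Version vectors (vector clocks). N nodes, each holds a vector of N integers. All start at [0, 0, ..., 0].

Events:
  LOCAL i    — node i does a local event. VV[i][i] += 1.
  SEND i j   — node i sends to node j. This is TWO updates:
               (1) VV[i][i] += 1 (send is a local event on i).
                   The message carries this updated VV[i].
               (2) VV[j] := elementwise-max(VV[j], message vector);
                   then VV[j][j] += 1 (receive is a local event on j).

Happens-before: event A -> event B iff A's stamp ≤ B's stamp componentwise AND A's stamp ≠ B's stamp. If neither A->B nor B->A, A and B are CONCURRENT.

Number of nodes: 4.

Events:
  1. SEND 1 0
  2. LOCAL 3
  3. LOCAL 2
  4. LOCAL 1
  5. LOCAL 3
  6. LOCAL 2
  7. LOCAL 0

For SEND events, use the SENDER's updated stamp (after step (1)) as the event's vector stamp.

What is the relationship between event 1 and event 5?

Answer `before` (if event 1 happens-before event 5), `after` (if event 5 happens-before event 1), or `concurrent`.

Initial: VV[0]=[0, 0, 0, 0]
Initial: VV[1]=[0, 0, 0, 0]
Initial: VV[2]=[0, 0, 0, 0]
Initial: VV[3]=[0, 0, 0, 0]
Event 1: SEND 1->0: VV[1][1]++ -> VV[1]=[0, 1, 0, 0], msg_vec=[0, 1, 0, 0]; VV[0]=max(VV[0],msg_vec) then VV[0][0]++ -> VV[0]=[1, 1, 0, 0]
Event 2: LOCAL 3: VV[3][3]++ -> VV[3]=[0, 0, 0, 1]
Event 3: LOCAL 2: VV[2][2]++ -> VV[2]=[0, 0, 1, 0]
Event 4: LOCAL 1: VV[1][1]++ -> VV[1]=[0, 2, 0, 0]
Event 5: LOCAL 3: VV[3][3]++ -> VV[3]=[0, 0, 0, 2]
Event 6: LOCAL 2: VV[2][2]++ -> VV[2]=[0, 0, 2, 0]
Event 7: LOCAL 0: VV[0][0]++ -> VV[0]=[2, 1, 0, 0]
Event 1 stamp: [0, 1, 0, 0]
Event 5 stamp: [0, 0, 0, 2]
[0, 1, 0, 0] <= [0, 0, 0, 2]? False
[0, 0, 0, 2] <= [0, 1, 0, 0]? False
Relation: concurrent

Answer: concurrent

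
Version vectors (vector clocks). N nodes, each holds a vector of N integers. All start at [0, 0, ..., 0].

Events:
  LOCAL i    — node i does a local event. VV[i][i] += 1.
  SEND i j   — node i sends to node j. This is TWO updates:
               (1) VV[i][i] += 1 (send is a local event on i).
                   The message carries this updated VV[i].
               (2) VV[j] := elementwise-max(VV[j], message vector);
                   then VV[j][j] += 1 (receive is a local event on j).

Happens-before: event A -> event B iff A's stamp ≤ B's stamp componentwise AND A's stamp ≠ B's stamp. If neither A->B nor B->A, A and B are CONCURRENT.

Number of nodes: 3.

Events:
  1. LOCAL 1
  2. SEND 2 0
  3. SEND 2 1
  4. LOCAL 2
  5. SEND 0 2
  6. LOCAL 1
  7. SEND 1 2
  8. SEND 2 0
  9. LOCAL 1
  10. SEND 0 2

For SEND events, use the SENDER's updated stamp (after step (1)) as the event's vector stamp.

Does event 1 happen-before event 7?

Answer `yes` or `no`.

Initial: VV[0]=[0, 0, 0]
Initial: VV[1]=[0, 0, 0]
Initial: VV[2]=[0, 0, 0]
Event 1: LOCAL 1: VV[1][1]++ -> VV[1]=[0, 1, 0]
Event 2: SEND 2->0: VV[2][2]++ -> VV[2]=[0, 0, 1], msg_vec=[0, 0, 1]; VV[0]=max(VV[0],msg_vec) then VV[0][0]++ -> VV[0]=[1, 0, 1]
Event 3: SEND 2->1: VV[2][2]++ -> VV[2]=[0, 0, 2], msg_vec=[0, 0, 2]; VV[1]=max(VV[1],msg_vec) then VV[1][1]++ -> VV[1]=[0, 2, 2]
Event 4: LOCAL 2: VV[2][2]++ -> VV[2]=[0, 0, 3]
Event 5: SEND 0->2: VV[0][0]++ -> VV[0]=[2, 0, 1], msg_vec=[2, 0, 1]; VV[2]=max(VV[2],msg_vec) then VV[2][2]++ -> VV[2]=[2, 0, 4]
Event 6: LOCAL 1: VV[1][1]++ -> VV[1]=[0, 3, 2]
Event 7: SEND 1->2: VV[1][1]++ -> VV[1]=[0, 4, 2], msg_vec=[0, 4, 2]; VV[2]=max(VV[2],msg_vec) then VV[2][2]++ -> VV[2]=[2, 4, 5]
Event 8: SEND 2->0: VV[2][2]++ -> VV[2]=[2, 4, 6], msg_vec=[2, 4, 6]; VV[0]=max(VV[0],msg_vec) then VV[0][0]++ -> VV[0]=[3, 4, 6]
Event 9: LOCAL 1: VV[1][1]++ -> VV[1]=[0, 5, 2]
Event 10: SEND 0->2: VV[0][0]++ -> VV[0]=[4, 4, 6], msg_vec=[4, 4, 6]; VV[2]=max(VV[2],msg_vec) then VV[2][2]++ -> VV[2]=[4, 4, 7]
Event 1 stamp: [0, 1, 0]
Event 7 stamp: [0, 4, 2]
[0, 1, 0] <= [0, 4, 2]? True. Equal? False. Happens-before: True

Answer: yes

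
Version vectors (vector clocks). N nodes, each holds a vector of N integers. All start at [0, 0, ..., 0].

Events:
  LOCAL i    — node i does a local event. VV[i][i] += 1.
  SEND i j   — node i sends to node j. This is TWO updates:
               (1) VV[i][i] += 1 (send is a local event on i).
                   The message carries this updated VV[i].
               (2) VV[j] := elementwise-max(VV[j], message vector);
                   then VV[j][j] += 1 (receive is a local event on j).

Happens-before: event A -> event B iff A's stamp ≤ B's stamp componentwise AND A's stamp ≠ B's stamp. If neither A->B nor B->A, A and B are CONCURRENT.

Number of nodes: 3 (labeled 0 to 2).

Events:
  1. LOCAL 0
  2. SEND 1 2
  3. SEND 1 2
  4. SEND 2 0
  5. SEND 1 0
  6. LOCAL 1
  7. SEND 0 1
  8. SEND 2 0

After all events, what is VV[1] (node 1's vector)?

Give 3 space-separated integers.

Initial: VV[0]=[0, 0, 0]
Initial: VV[1]=[0, 0, 0]
Initial: VV[2]=[0, 0, 0]
Event 1: LOCAL 0: VV[0][0]++ -> VV[0]=[1, 0, 0]
Event 2: SEND 1->2: VV[1][1]++ -> VV[1]=[0, 1, 0], msg_vec=[0, 1, 0]; VV[2]=max(VV[2],msg_vec) then VV[2][2]++ -> VV[2]=[0, 1, 1]
Event 3: SEND 1->2: VV[1][1]++ -> VV[1]=[0, 2, 0], msg_vec=[0, 2, 0]; VV[2]=max(VV[2],msg_vec) then VV[2][2]++ -> VV[2]=[0, 2, 2]
Event 4: SEND 2->0: VV[2][2]++ -> VV[2]=[0, 2, 3], msg_vec=[0, 2, 3]; VV[0]=max(VV[0],msg_vec) then VV[0][0]++ -> VV[0]=[2, 2, 3]
Event 5: SEND 1->0: VV[1][1]++ -> VV[1]=[0, 3, 0], msg_vec=[0, 3, 0]; VV[0]=max(VV[0],msg_vec) then VV[0][0]++ -> VV[0]=[3, 3, 3]
Event 6: LOCAL 1: VV[1][1]++ -> VV[1]=[0, 4, 0]
Event 7: SEND 0->1: VV[0][0]++ -> VV[0]=[4, 3, 3], msg_vec=[4, 3, 3]; VV[1]=max(VV[1],msg_vec) then VV[1][1]++ -> VV[1]=[4, 5, 3]
Event 8: SEND 2->0: VV[2][2]++ -> VV[2]=[0, 2, 4], msg_vec=[0, 2, 4]; VV[0]=max(VV[0],msg_vec) then VV[0][0]++ -> VV[0]=[5, 3, 4]
Final vectors: VV[0]=[5, 3, 4]; VV[1]=[4, 5, 3]; VV[2]=[0, 2, 4]

Answer: 4 5 3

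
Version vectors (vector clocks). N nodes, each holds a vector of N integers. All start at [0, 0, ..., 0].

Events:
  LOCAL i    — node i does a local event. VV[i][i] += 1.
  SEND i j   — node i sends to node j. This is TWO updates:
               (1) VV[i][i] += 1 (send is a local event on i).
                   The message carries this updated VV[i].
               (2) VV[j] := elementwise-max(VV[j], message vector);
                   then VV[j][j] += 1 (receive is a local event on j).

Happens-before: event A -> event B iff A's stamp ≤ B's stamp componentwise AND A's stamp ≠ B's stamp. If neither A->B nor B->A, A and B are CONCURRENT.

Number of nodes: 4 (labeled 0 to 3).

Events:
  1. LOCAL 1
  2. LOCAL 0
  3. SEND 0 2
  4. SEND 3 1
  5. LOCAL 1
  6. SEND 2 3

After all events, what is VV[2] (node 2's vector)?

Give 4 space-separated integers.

Answer: 2 0 2 0

Derivation:
Initial: VV[0]=[0, 0, 0, 0]
Initial: VV[1]=[0, 0, 0, 0]
Initial: VV[2]=[0, 0, 0, 0]
Initial: VV[3]=[0, 0, 0, 0]
Event 1: LOCAL 1: VV[1][1]++ -> VV[1]=[0, 1, 0, 0]
Event 2: LOCAL 0: VV[0][0]++ -> VV[0]=[1, 0, 0, 0]
Event 3: SEND 0->2: VV[0][0]++ -> VV[0]=[2, 0, 0, 0], msg_vec=[2, 0, 0, 0]; VV[2]=max(VV[2],msg_vec) then VV[2][2]++ -> VV[2]=[2, 0, 1, 0]
Event 4: SEND 3->1: VV[3][3]++ -> VV[3]=[0, 0, 0, 1], msg_vec=[0, 0, 0, 1]; VV[1]=max(VV[1],msg_vec) then VV[1][1]++ -> VV[1]=[0, 2, 0, 1]
Event 5: LOCAL 1: VV[1][1]++ -> VV[1]=[0, 3, 0, 1]
Event 6: SEND 2->3: VV[2][2]++ -> VV[2]=[2, 0, 2, 0], msg_vec=[2, 0, 2, 0]; VV[3]=max(VV[3],msg_vec) then VV[3][3]++ -> VV[3]=[2, 0, 2, 2]
Final vectors: VV[0]=[2, 0, 0, 0]; VV[1]=[0, 3, 0, 1]; VV[2]=[2, 0, 2, 0]; VV[3]=[2, 0, 2, 2]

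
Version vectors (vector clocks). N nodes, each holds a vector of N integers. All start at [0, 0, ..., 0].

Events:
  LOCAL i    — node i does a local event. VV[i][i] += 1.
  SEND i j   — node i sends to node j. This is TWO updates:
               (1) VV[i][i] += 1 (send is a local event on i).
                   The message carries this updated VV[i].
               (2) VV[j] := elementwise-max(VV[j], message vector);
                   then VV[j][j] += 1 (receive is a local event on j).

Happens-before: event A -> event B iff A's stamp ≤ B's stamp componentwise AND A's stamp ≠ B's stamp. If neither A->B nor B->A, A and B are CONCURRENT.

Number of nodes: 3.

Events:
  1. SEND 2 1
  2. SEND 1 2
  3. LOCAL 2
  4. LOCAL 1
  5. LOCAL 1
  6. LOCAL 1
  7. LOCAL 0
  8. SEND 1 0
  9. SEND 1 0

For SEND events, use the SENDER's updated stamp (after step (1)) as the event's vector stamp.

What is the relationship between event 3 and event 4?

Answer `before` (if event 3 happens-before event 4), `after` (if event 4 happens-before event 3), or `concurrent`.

Answer: concurrent

Derivation:
Initial: VV[0]=[0, 0, 0]
Initial: VV[1]=[0, 0, 0]
Initial: VV[2]=[0, 0, 0]
Event 1: SEND 2->1: VV[2][2]++ -> VV[2]=[0, 0, 1], msg_vec=[0, 0, 1]; VV[1]=max(VV[1],msg_vec) then VV[1][1]++ -> VV[1]=[0, 1, 1]
Event 2: SEND 1->2: VV[1][1]++ -> VV[1]=[0, 2, 1], msg_vec=[0, 2, 1]; VV[2]=max(VV[2],msg_vec) then VV[2][2]++ -> VV[2]=[0, 2, 2]
Event 3: LOCAL 2: VV[2][2]++ -> VV[2]=[0, 2, 3]
Event 4: LOCAL 1: VV[1][1]++ -> VV[1]=[0, 3, 1]
Event 5: LOCAL 1: VV[1][1]++ -> VV[1]=[0, 4, 1]
Event 6: LOCAL 1: VV[1][1]++ -> VV[1]=[0, 5, 1]
Event 7: LOCAL 0: VV[0][0]++ -> VV[0]=[1, 0, 0]
Event 8: SEND 1->0: VV[1][1]++ -> VV[1]=[0, 6, 1], msg_vec=[0, 6, 1]; VV[0]=max(VV[0],msg_vec) then VV[0][0]++ -> VV[0]=[2, 6, 1]
Event 9: SEND 1->0: VV[1][1]++ -> VV[1]=[0, 7, 1], msg_vec=[0, 7, 1]; VV[0]=max(VV[0],msg_vec) then VV[0][0]++ -> VV[0]=[3, 7, 1]
Event 3 stamp: [0, 2, 3]
Event 4 stamp: [0, 3, 1]
[0, 2, 3] <= [0, 3, 1]? False
[0, 3, 1] <= [0, 2, 3]? False
Relation: concurrent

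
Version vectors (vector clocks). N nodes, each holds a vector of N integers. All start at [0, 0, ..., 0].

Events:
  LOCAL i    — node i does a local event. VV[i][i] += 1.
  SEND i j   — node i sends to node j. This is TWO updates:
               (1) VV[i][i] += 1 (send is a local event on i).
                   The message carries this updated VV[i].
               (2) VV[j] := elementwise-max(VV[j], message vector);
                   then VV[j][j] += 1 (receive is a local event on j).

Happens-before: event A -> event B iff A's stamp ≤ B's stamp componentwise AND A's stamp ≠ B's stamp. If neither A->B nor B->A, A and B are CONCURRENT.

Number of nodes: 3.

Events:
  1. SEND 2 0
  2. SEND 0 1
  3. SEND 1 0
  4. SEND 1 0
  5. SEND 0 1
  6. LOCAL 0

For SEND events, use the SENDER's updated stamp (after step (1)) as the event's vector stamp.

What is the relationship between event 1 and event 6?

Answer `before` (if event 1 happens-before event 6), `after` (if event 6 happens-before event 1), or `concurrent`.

Initial: VV[0]=[0, 0, 0]
Initial: VV[1]=[0, 0, 0]
Initial: VV[2]=[0, 0, 0]
Event 1: SEND 2->0: VV[2][2]++ -> VV[2]=[0, 0, 1], msg_vec=[0, 0, 1]; VV[0]=max(VV[0],msg_vec) then VV[0][0]++ -> VV[0]=[1, 0, 1]
Event 2: SEND 0->1: VV[0][0]++ -> VV[0]=[2, 0, 1], msg_vec=[2, 0, 1]; VV[1]=max(VV[1],msg_vec) then VV[1][1]++ -> VV[1]=[2, 1, 1]
Event 3: SEND 1->0: VV[1][1]++ -> VV[1]=[2, 2, 1], msg_vec=[2, 2, 1]; VV[0]=max(VV[0],msg_vec) then VV[0][0]++ -> VV[0]=[3, 2, 1]
Event 4: SEND 1->0: VV[1][1]++ -> VV[1]=[2, 3, 1], msg_vec=[2, 3, 1]; VV[0]=max(VV[0],msg_vec) then VV[0][0]++ -> VV[0]=[4, 3, 1]
Event 5: SEND 0->1: VV[0][0]++ -> VV[0]=[5, 3, 1], msg_vec=[5, 3, 1]; VV[1]=max(VV[1],msg_vec) then VV[1][1]++ -> VV[1]=[5, 4, 1]
Event 6: LOCAL 0: VV[0][0]++ -> VV[0]=[6, 3, 1]
Event 1 stamp: [0, 0, 1]
Event 6 stamp: [6, 3, 1]
[0, 0, 1] <= [6, 3, 1]? True
[6, 3, 1] <= [0, 0, 1]? False
Relation: before

Answer: before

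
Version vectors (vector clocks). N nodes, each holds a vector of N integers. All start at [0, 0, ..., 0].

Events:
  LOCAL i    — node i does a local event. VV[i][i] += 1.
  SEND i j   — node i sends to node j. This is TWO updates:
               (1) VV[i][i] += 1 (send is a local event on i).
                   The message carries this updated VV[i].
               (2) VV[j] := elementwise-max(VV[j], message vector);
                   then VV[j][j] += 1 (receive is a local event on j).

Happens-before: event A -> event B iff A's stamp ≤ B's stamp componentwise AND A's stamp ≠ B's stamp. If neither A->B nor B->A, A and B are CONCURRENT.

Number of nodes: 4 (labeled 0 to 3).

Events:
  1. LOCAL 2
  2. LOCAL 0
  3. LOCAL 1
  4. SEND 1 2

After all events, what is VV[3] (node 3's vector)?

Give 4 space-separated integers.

Answer: 0 0 0 0

Derivation:
Initial: VV[0]=[0, 0, 0, 0]
Initial: VV[1]=[0, 0, 0, 0]
Initial: VV[2]=[0, 0, 0, 0]
Initial: VV[3]=[0, 0, 0, 0]
Event 1: LOCAL 2: VV[2][2]++ -> VV[2]=[0, 0, 1, 0]
Event 2: LOCAL 0: VV[0][0]++ -> VV[0]=[1, 0, 0, 0]
Event 3: LOCAL 1: VV[1][1]++ -> VV[1]=[0, 1, 0, 0]
Event 4: SEND 1->2: VV[1][1]++ -> VV[1]=[0, 2, 0, 0], msg_vec=[0, 2, 0, 0]; VV[2]=max(VV[2],msg_vec) then VV[2][2]++ -> VV[2]=[0, 2, 2, 0]
Final vectors: VV[0]=[1, 0, 0, 0]; VV[1]=[0, 2, 0, 0]; VV[2]=[0, 2, 2, 0]; VV[3]=[0, 0, 0, 0]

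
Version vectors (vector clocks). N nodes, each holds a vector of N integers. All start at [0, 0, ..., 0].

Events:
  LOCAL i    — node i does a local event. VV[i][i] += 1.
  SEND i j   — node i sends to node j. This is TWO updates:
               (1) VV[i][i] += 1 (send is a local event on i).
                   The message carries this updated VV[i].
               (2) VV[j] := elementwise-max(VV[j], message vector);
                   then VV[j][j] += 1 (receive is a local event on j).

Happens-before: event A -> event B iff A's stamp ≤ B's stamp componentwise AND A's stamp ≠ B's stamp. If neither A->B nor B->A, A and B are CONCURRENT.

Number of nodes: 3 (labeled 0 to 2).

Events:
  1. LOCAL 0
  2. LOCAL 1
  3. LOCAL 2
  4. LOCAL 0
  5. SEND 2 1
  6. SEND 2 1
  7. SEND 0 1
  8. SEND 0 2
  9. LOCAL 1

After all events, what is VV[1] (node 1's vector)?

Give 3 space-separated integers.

Answer: 3 5 3

Derivation:
Initial: VV[0]=[0, 0, 0]
Initial: VV[1]=[0, 0, 0]
Initial: VV[2]=[0, 0, 0]
Event 1: LOCAL 0: VV[0][0]++ -> VV[0]=[1, 0, 0]
Event 2: LOCAL 1: VV[1][1]++ -> VV[1]=[0, 1, 0]
Event 3: LOCAL 2: VV[2][2]++ -> VV[2]=[0, 0, 1]
Event 4: LOCAL 0: VV[0][0]++ -> VV[0]=[2, 0, 0]
Event 5: SEND 2->1: VV[2][2]++ -> VV[2]=[0, 0, 2], msg_vec=[0, 0, 2]; VV[1]=max(VV[1],msg_vec) then VV[1][1]++ -> VV[1]=[0, 2, 2]
Event 6: SEND 2->1: VV[2][2]++ -> VV[2]=[0, 0, 3], msg_vec=[0, 0, 3]; VV[1]=max(VV[1],msg_vec) then VV[1][1]++ -> VV[1]=[0, 3, 3]
Event 7: SEND 0->1: VV[0][0]++ -> VV[0]=[3, 0, 0], msg_vec=[3, 0, 0]; VV[1]=max(VV[1],msg_vec) then VV[1][1]++ -> VV[1]=[3, 4, 3]
Event 8: SEND 0->2: VV[0][0]++ -> VV[0]=[4, 0, 0], msg_vec=[4, 0, 0]; VV[2]=max(VV[2],msg_vec) then VV[2][2]++ -> VV[2]=[4, 0, 4]
Event 9: LOCAL 1: VV[1][1]++ -> VV[1]=[3, 5, 3]
Final vectors: VV[0]=[4, 0, 0]; VV[1]=[3, 5, 3]; VV[2]=[4, 0, 4]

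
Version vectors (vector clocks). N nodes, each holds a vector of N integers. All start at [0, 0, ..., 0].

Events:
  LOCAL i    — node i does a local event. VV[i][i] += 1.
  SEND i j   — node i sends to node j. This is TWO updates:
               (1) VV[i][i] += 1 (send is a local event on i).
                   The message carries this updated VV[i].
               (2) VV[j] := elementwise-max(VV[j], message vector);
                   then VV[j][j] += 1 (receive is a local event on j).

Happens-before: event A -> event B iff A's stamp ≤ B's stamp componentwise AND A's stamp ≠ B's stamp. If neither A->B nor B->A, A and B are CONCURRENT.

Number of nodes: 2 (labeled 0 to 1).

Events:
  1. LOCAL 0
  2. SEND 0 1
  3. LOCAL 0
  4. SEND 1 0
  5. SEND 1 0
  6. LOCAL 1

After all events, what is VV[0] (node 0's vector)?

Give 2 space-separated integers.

Initial: VV[0]=[0, 0]
Initial: VV[1]=[0, 0]
Event 1: LOCAL 0: VV[0][0]++ -> VV[0]=[1, 0]
Event 2: SEND 0->1: VV[0][0]++ -> VV[0]=[2, 0], msg_vec=[2, 0]; VV[1]=max(VV[1],msg_vec) then VV[1][1]++ -> VV[1]=[2, 1]
Event 3: LOCAL 0: VV[0][0]++ -> VV[0]=[3, 0]
Event 4: SEND 1->0: VV[1][1]++ -> VV[1]=[2, 2], msg_vec=[2, 2]; VV[0]=max(VV[0],msg_vec) then VV[0][0]++ -> VV[0]=[4, 2]
Event 5: SEND 1->0: VV[1][1]++ -> VV[1]=[2, 3], msg_vec=[2, 3]; VV[0]=max(VV[0],msg_vec) then VV[0][0]++ -> VV[0]=[5, 3]
Event 6: LOCAL 1: VV[1][1]++ -> VV[1]=[2, 4]
Final vectors: VV[0]=[5, 3]; VV[1]=[2, 4]

Answer: 5 3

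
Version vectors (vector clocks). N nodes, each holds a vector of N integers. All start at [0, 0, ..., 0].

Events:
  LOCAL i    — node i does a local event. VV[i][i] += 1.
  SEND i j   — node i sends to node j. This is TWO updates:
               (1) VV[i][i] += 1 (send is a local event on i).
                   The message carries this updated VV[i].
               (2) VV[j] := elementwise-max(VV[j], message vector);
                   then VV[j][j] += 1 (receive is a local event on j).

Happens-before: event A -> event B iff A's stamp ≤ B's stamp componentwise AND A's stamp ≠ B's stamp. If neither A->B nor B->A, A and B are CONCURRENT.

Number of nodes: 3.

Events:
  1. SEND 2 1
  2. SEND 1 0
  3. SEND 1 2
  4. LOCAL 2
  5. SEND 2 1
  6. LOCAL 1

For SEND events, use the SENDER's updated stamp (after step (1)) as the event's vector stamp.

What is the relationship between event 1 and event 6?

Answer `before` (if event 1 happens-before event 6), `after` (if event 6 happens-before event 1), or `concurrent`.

Answer: before

Derivation:
Initial: VV[0]=[0, 0, 0]
Initial: VV[1]=[0, 0, 0]
Initial: VV[2]=[0, 0, 0]
Event 1: SEND 2->1: VV[2][2]++ -> VV[2]=[0, 0, 1], msg_vec=[0, 0, 1]; VV[1]=max(VV[1],msg_vec) then VV[1][1]++ -> VV[1]=[0, 1, 1]
Event 2: SEND 1->0: VV[1][1]++ -> VV[1]=[0, 2, 1], msg_vec=[0, 2, 1]; VV[0]=max(VV[0],msg_vec) then VV[0][0]++ -> VV[0]=[1, 2, 1]
Event 3: SEND 1->2: VV[1][1]++ -> VV[1]=[0, 3, 1], msg_vec=[0, 3, 1]; VV[2]=max(VV[2],msg_vec) then VV[2][2]++ -> VV[2]=[0, 3, 2]
Event 4: LOCAL 2: VV[2][2]++ -> VV[2]=[0, 3, 3]
Event 5: SEND 2->1: VV[2][2]++ -> VV[2]=[0, 3, 4], msg_vec=[0, 3, 4]; VV[1]=max(VV[1],msg_vec) then VV[1][1]++ -> VV[1]=[0, 4, 4]
Event 6: LOCAL 1: VV[1][1]++ -> VV[1]=[0, 5, 4]
Event 1 stamp: [0, 0, 1]
Event 6 stamp: [0, 5, 4]
[0, 0, 1] <= [0, 5, 4]? True
[0, 5, 4] <= [0, 0, 1]? False
Relation: before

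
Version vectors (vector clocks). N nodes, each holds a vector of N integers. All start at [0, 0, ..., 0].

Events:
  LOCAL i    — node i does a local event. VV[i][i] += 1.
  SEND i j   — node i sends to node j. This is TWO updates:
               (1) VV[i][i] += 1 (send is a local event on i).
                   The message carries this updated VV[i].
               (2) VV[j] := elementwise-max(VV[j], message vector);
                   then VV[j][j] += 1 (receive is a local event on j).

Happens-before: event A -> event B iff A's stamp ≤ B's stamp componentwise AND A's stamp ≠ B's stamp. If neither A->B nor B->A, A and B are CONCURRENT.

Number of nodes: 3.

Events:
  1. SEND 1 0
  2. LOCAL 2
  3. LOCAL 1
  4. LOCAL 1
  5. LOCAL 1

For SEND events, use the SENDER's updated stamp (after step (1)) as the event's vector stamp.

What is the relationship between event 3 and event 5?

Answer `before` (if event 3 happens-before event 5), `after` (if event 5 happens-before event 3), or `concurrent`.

Initial: VV[0]=[0, 0, 0]
Initial: VV[1]=[0, 0, 0]
Initial: VV[2]=[0, 0, 0]
Event 1: SEND 1->0: VV[1][1]++ -> VV[1]=[0, 1, 0], msg_vec=[0, 1, 0]; VV[0]=max(VV[0],msg_vec) then VV[0][0]++ -> VV[0]=[1, 1, 0]
Event 2: LOCAL 2: VV[2][2]++ -> VV[2]=[0, 0, 1]
Event 3: LOCAL 1: VV[1][1]++ -> VV[1]=[0, 2, 0]
Event 4: LOCAL 1: VV[1][1]++ -> VV[1]=[0, 3, 0]
Event 5: LOCAL 1: VV[1][1]++ -> VV[1]=[0, 4, 0]
Event 3 stamp: [0, 2, 0]
Event 5 stamp: [0, 4, 0]
[0, 2, 0] <= [0, 4, 0]? True
[0, 4, 0] <= [0, 2, 0]? False
Relation: before

Answer: before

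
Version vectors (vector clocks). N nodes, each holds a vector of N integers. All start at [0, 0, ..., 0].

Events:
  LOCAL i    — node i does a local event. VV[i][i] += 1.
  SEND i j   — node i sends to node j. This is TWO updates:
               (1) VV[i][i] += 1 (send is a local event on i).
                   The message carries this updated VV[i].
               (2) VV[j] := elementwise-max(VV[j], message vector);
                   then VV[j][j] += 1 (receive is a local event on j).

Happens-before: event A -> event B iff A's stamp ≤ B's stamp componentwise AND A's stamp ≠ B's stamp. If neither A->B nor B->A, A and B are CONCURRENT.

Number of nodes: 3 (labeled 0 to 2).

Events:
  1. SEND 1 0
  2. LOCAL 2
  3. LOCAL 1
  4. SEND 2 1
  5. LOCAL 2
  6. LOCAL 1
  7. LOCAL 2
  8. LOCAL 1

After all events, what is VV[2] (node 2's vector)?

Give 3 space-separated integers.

Answer: 0 0 4

Derivation:
Initial: VV[0]=[0, 0, 0]
Initial: VV[1]=[0, 0, 0]
Initial: VV[2]=[0, 0, 0]
Event 1: SEND 1->0: VV[1][1]++ -> VV[1]=[0, 1, 0], msg_vec=[0, 1, 0]; VV[0]=max(VV[0],msg_vec) then VV[0][0]++ -> VV[0]=[1, 1, 0]
Event 2: LOCAL 2: VV[2][2]++ -> VV[2]=[0, 0, 1]
Event 3: LOCAL 1: VV[1][1]++ -> VV[1]=[0, 2, 0]
Event 4: SEND 2->1: VV[2][2]++ -> VV[2]=[0, 0, 2], msg_vec=[0, 0, 2]; VV[1]=max(VV[1],msg_vec) then VV[1][1]++ -> VV[1]=[0, 3, 2]
Event 5: LOCAL 2: VV[2][2]++ -> VV[2]=[0, 0, 3]
Event 6: LOCAL 1: VV[1][1]++ -> VV[1]=[0, 4, 2]
Event 7: LOCAL 2: VV[2][2]++ -> VV[2]=[0, 0, 4]
Event 8: LOCAL 1: VV[1][1]++ -> VV[1]=[0, 5, 2]
Final vectors: VV[0]=[1, 1, 0]; VV[1]=[0, 5, 2]; VV[2]=[0, 0, 4]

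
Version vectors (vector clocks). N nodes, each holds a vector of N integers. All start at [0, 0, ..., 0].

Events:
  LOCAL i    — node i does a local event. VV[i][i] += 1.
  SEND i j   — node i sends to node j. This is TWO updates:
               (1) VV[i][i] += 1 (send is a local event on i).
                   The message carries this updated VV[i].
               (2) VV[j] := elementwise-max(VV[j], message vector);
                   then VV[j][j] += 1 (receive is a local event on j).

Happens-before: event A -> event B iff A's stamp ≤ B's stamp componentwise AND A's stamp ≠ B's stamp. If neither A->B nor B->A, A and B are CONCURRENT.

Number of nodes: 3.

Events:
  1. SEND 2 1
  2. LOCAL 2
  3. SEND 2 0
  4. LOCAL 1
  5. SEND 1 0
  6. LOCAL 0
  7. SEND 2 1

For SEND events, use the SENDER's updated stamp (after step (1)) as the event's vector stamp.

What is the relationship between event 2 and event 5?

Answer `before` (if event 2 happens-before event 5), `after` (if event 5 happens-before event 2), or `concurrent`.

Initial: VV[0]=[0, 0, 0]
Initial: VV[1]=[0, 0, 0]
Initial: VV[2]=[0, 0, 0]
Event 1: SEND 2->1: VV[2][2]++ -> VV[2]=[0, 0, 1], msg_vec=[0, 0, 1]; VV[1]=max(VV[1],msg_vec) then VV[1][1]++ -> VV[1]=[0, 1, 1]
Event 2: LOCAL 2: VV[2][2]++ -> VV[2]=[0, 0, 2]
Event 3: SEND 2->0: VV[2][2]++ -> VV[2]=[0, 0, 3], msg_vec=[0, 0, 3]; VV[0]=max(VV[0],msg_vec) then VV[0][0]++ -> VV[0]=[1, 0, 3]
Event 4: LOCAL 1: VV[1][1]++ -> VV[1]=[0, 2, 1]
Event 5: SEND 1->0: VV[1][1]++ -> VV[1]=[0, 3, 1], msg_vec=[0, 3, 1]; VV[0]=max(VV[0],msg_vec) then VV[0][0]++ -> VV[0]=[2, 3, 3]
Event 6: LOCAL 0: VV[0][0]++ -> VV[0]=[3, 3, 3]
Event 7: SEND 2->1: VV[2][2]++ -> VV[2]=[0, 0, 4], msg_vec=[0, 0, 4]; VV[1]=max(VV[1],msg_vec) then VV[1][1]++ -> VV[1]=[0, 4, 4]
Event 2 stamp: [0, 0, 2]
Event 5 stamp: [0, 3, 1]
[0, 0, 2] <= [0, 3, 1]? False
[0, 3, 1] <= [0, 0, 2]? False
Relation: concurrent

Answer: concurrent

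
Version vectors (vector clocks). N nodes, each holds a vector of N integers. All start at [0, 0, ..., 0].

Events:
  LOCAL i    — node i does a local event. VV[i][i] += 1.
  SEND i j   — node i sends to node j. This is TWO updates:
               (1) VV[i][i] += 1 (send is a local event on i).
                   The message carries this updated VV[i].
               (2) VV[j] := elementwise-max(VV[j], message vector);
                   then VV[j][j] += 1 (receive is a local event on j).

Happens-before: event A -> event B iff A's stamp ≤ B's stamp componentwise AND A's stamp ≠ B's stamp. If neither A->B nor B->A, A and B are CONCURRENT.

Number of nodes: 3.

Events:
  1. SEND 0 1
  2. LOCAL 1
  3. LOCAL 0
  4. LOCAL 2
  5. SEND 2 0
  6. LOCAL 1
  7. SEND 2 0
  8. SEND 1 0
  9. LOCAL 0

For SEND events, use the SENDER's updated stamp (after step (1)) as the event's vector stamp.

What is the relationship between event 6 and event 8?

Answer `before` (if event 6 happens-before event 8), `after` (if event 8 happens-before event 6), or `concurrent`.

Initial: VV[0]=[0, 0, 0]
Initial: VV[1]=[0, 0, 0]
Initial: VV[2]=[0, 0, 0]
Event 1: SEND 0->1: VV[0][0]++ -> VV[0]=[1, 0, 0], msg_vec=[1, 0, 0]; VV[1]=max(VV[1],msg_vec) then VV[1][1]++ -> VV[1]=[1, 1, 0]
Event 2: LOCAL 1: VV[1][1]++ -> VV[1]=[1, 2, 0]
Event 3: LOCAL 0: VV[0][0]++ -> VV[0]=[2, 0, 0]
Event 4: LOCAL 2: VV[2][2]++ -> VV[2]=[0, 0, 1]
Event 5: SEND 2->0: VV[2][2]++ -> VV[2]=[0, 0, 2], msg_vec=[0, 0, 2]; VV[0]=max(VV[0],msg_vec) then VV[0][0]++ -> VV[0]=[3, 0, 2]
Event 6: LOCAL 1: VV[1][1]++ -> VV[1]=[1, 3, 0]
Event 7: SEND 2->0: VV[2][2]++ -> VV[2]=[0, 0, 3], msg_vec=[0, 0, 3]; VV[0]=max(VV[0],msg_vec) then VV[0][0]++ -> VV[0]=[4, 0, 3]
Event 8: SEND 1->0: VV[1][1]++ -> VV[1]=[1, 4, 0], msg_vec=[1, 4, 0]; VV[0]=max(VV[0],msg_vec) then VV[0][0]++ -> VV[0]=[5, 4, 3]
Event 9: LOCAL 0: VV[0][0]++ -> VV[0]=[6, 4, 3]
Event 6 stamp: [1, 3, 0]
Event 8 stamp: [1, 4, 0]
[1, 3, 0] <= [1, 4, 0]? True
[1, 4, 0] <= [1, 3, 0]? False
Relation: before

Answer: before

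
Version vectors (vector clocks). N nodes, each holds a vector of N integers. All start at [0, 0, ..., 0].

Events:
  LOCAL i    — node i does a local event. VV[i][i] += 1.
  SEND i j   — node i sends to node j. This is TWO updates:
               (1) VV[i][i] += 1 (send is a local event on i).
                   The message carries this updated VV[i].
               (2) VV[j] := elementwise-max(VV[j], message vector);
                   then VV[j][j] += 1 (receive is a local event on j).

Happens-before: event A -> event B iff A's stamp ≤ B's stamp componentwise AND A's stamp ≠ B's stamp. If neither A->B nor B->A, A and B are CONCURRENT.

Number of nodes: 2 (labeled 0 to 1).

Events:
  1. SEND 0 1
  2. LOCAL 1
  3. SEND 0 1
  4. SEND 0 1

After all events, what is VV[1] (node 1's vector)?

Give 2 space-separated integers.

Answer: 3 4

Derivation:
Initial: VV[0]=[0, 0]
Initial: VV[1]=[0, 0]
Event 1: SEND 0->1: VV[0][0]++ -> VV[0]=[1, 0], msg_vec=[1, 0]; VV[1]=max(VV[1],msg_vec) then VV[1][1]++ -> VV[1]=[1, 1]
Event 2: LOCAL 1: VV[1][1]++ -> VV[1]=[1, 2]
Event 3: SEND 0->1: VV[0][0]++ -> VV[0]=[2, 0], msg_vec=[2, 0]; VV[1]=max(VV[1],msg_vec) then VV[1][1]++ -> VV[1]=[2, 3]
Event 4: SEND 0->1: VV[0][0]++ -> VV[0]=[3, 0], msg_vec=[3, 0]; VV[1]=max(VV[1],msg_vec) then VV[1][1]++ -> VV[1]=[3, 4]
Final vectors: VV[0]=[3, 0]; VV[1]=[3, 4]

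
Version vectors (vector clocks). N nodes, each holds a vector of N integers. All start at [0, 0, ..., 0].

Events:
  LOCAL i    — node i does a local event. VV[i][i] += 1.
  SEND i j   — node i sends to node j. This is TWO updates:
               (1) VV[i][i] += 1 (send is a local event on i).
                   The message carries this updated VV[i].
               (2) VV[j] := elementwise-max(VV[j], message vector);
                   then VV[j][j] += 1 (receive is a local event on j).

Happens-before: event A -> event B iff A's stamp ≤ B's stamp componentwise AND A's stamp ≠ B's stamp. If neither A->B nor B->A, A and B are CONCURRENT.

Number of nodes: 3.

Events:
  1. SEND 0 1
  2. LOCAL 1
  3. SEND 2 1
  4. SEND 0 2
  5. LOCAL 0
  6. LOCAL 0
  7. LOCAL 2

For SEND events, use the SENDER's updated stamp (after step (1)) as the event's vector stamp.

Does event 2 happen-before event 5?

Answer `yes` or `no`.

Initial: VV[0]=[0, 0, 0]
Initial: VV[1]=[0, 0, 0]
Initial: VV[2]=[0, 0, 0]
Event 1: SEND 0->1: VV[0][0]++ -> VV[0]=[1, 0, 0], msg_vec=[1, 0, 0]; VV[1]=max(VV[1],msg_vec) then VV[1][1]++ -> VV[1]=[1, 1, 0]
Event 2: LOCAL 1: VV[1][1]++ -> VV[1]=[1, 2, 0]
Event 3: SEND 2->1: VV[2][2]++ -> VV[2]=[0, 0, 1], msg_vec=[0, 0, 1]; VV[1]=max(VV[1],msg_vec) then VV[1][1]++ -> VV[1]=[1, 3, 1]
Event 4: SEND 0->2: VV[0][0]++ -> VV[0]=[2, 0, 0], msg_vec=[2, 0, 0]; VV[2]=max(VV[2],msg_vec) then VV[2][2]++ -> VV[2]=[2, 0, 2]
Event 5: LOCAL 0: VV[0][0]++ -> VV[0]=[3, 0, 0]
Event 6: LOCAL 0: VV[0][0]++ -> VV[0]=[4, 0, 0]
Event 7: LOCAL 2: VV[2][2]++ -> VV[2]=[2, 0, 3]
Event 2 stamp: [1, 2, 0]
Event 5 stamp: [3, 0, 0]
[1, 2, 0] <= [3, 0, 0]? False. Equal? False. Happens-before: False

Answer: no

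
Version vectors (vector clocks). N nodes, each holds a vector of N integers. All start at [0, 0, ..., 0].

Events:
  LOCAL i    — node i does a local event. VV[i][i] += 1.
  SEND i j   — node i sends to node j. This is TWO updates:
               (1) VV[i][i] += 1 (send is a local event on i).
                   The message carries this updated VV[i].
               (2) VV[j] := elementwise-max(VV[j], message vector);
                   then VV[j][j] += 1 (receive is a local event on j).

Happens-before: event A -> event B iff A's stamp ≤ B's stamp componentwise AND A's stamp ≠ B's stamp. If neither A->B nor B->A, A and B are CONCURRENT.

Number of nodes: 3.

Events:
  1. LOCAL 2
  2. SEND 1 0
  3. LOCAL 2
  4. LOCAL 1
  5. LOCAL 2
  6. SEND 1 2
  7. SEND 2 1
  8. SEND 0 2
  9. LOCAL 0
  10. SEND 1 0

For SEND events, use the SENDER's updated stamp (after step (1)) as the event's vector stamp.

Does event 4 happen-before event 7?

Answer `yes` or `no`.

Initial: VV[0]=[0, 0, 0]
Initial: VV[1]=[0, 0, 0]
Initial: VV[2]=[0, 0, 0]
Event 1: LOCAL 2: VV[2][2]++ -> VV[2]=[0, 0, 1]
Event 2: SEND 1->0: VV[1][1]++ -> VV[1]=[0, 1, 0], msg_vec=[0, 1, 0]; VV[0]=max(VV[0],msg_vec) then VV[0][0]++ -> VV[0]=[1, 1, 0]
Event 3: LOCAL 2: VV[2][2]++ -> VV[2]=[0, 0, 2]
Event 4: LOCAL 1: VV[1][1]++ -> VV[1]=[0, 2, 0]
Event 5: LOCAL 2: VV[2][2]++ -> VV[2]=[0, 0, 3]
Event 6: SEND 1->2: VV[1][1]++ -> VV[1]=[0, 3, 0], msg_vec=[0, 3, 0]; VV[2]=max(VV[2],msg_vec) then VV[2][2]++ -> VV[2]=[0, 3, 4]
Event 7: SEND 2->1: VV[2][2]++ -> VV[2]=[0, 3, 5], msg_vec=[0, 3, 5]; VV[1]=max(VV[1],msg_vec) then VV[1][1]++ -> VV[1]=[0, 4, 5]
Event 8: SEND 0->2: VV[0][0]++ -> VV[0]=[2, 1, 0], msg_vec=[2, 1, 0]; VV[2]=max(VV[2],msg_vec) then VV[2][2]++ -> VV[2]=[2, 3, 6]
Event 9: LOCAL 0: VV[0][0]++ -> VV[0]=[3, 1, 0]
Event 10: SEND 1->0: VV[1][1]++ -> VV[1]=[0, 5, 5], msg_vec=[0, 5, 5]; VV[0]=max(VV[0],msg_vec) then VV[0][0]++ -> VV[0]=[4, 5, 5]
Event 4 stamp: [0, 2, 0]
Event 7 stamp: [0, 3, 5]
[0, 2, 0] <= [0, 3, 5]? True. Equal? False. Happens-before: True

Answer: yes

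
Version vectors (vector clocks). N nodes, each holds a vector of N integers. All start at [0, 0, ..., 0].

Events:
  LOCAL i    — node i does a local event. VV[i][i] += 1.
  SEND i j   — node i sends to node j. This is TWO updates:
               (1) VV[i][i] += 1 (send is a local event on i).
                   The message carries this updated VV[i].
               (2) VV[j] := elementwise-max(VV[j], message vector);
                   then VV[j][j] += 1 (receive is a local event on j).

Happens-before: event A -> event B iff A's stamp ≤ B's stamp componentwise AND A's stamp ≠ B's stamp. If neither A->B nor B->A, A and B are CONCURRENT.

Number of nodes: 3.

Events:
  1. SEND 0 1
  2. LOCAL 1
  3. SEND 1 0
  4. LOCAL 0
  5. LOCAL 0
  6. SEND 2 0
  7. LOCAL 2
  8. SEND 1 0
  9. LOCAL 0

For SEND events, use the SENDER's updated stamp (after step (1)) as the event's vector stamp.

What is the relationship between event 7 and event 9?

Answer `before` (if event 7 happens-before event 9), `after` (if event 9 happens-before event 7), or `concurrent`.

Answer: concurrent

Derivation:
Initial: VV[0]=[0, 0, 0]
Initial: VV[1]=[0, 0, 0]
Initial: VV[2]=[0, 0, 0]
Event 1: SEND 0->1: VV[0][0]++ -> VV[0]=[1, 0, 0], msg_vec=[1, 0, 0]; VV[1]=max(VV[1],msg_vec) then VV[1][1]++ -> VV[1]=[1, 1, 0]
Event 2: LOCAL 1: VV[1][1]++ -> VV[1]=[1, 2, 0]
Event 3: SEND 1->0: VV[1][1]++ -> VV[1]=[1, 3, 0], msg_vec=[1, 3, 0]; VV[0]=max(VV[0],msg_vec) then VV[0][0]++ -> VV[0]=[2, 3, 0]
Event 4: LOCAL 0: VV[0][0]++ -> VV[0]=[3, 3, 0]
Event 5: LOCAL 0: VV[0][0]++ -> VV[0]=[4, 3, 0]
Event 6: SEND 2->0: VV[2][2]++ -> VV[2]=[0, 0, 1], msg_vec=[0, 0, 1]; VV[0]=max(VV[0],msg_vec) then VV[0][0]++ -> VV[0]=[5, 3, 1]
Event 7: LOCAL 2: VV[2][2]++ -> VV[2]=[0, 0, 2]
Event 8: SEND 1->0: VV[1][1]++ -> VV[1]=[1, 4, 0], msg_vec=[1, 4, 0]; VV[0]=max(VV[0],msg_vec) then VV[0][0]++ -> VV[0]=[6, 4, 1]
Event 9: LOCAL 0: VV[0][0]++ -> VV[0]=[7, 4, 1]
Event 7 stamp: [0, 0, 2]
Event 9 stamp: [7, 4, 1]
[0, 0, 2] <= [7, 4, 1]? False
[7, 4, 1] <= [0, 0, 2]? False
Relation: concurrent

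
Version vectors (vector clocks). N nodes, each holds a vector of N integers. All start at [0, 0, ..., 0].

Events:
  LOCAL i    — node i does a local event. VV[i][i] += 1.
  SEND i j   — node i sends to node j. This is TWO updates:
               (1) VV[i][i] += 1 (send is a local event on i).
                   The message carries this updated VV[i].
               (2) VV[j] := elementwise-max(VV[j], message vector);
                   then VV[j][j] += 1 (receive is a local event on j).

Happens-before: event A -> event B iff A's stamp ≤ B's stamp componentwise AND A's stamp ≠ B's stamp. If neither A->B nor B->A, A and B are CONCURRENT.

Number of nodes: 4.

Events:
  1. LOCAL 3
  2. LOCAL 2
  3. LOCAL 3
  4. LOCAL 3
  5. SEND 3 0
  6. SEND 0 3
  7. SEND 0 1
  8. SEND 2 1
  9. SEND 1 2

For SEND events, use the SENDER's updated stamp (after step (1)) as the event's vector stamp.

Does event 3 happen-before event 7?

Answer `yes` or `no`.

Answer: yes

Derivation:
Initial: VV[0]=[0, 0, 0, 0]
Initial: VV[1]=[0, 0, 0, 0]
Initial: VV[2]=[0, 0, 0, 0]
Initial: VV[3]=[0, 0, 0, 0]
Event 1: LOCAL 3: VV[3][3]++ -> VV[3]=[0, 0, 0, 1]
Event 2: LOCAL 2: VV[2][2]++ -> VV[2]=[0, 0, 1, 0]
Event 3: LOCAL 3: VV[3][3]++ -> VV[3]=[0, 0, 0, 2]
Event 4: LOCAL 3: VV[3][3]++ -> VV[3]=[0, 0, 0, 3]
Event 5: SEND 3->0: VV[3][3]++ -> VV[3]=[0, 0, 0, 4], msg_vec=[0, 0, 0, 4]; VV[0]=max(VV[0],msg_vec) then VV[0][0]++ -> VV[0]=[1, 0, 0, 4]
Event 6: SEND 0->3: VV[0][0]++ -> VV[0]=[2, 0, 0, 4], msg_vec=[2, 0, 0, 4]; VV[3]=max(VV[3],msg_vec) then VV[3][3]++ -> VV[3]=[2, 0, 0, 5]
Event 7: SEND 0->1: VV[0][0]++ -> VV[0]=[3, 0, 0, 4], msg_vec=[3, 0, 0, 4]; VV[1]=max(VV[1],msg_vec) then VV[1][1]++ -> VV[1]=[3, 1, 0, 4]
Event 8: SEND 2->1: VV[2][2]++ -> VV[2]=[0, 0, 2, 0], msg_vec=[0, 0, 2, 0]; VV[1]=max(VV[1],msg_vec) then VV[1][1]++ -> VV[1]=[3, 2, 2, 4]
Event 9: SEND 1->2: VV[1][1]++ -> VV[1]=[3, 3, 2, 4], msg_vec=[3, 3, 2, 4]; VV[2]=max(VV[2],msg_vec) then VV[2][2]++ -> VV[2]=[3, 3, 3, 4]
Event 3 stamp: [0, 0, 0, 2]
Event 7 stamp: [3, 0, 0, 4]
[0, 0, 0, 2] <= [3, 0, 0, 4]? True. Equal? False. Happens-before: True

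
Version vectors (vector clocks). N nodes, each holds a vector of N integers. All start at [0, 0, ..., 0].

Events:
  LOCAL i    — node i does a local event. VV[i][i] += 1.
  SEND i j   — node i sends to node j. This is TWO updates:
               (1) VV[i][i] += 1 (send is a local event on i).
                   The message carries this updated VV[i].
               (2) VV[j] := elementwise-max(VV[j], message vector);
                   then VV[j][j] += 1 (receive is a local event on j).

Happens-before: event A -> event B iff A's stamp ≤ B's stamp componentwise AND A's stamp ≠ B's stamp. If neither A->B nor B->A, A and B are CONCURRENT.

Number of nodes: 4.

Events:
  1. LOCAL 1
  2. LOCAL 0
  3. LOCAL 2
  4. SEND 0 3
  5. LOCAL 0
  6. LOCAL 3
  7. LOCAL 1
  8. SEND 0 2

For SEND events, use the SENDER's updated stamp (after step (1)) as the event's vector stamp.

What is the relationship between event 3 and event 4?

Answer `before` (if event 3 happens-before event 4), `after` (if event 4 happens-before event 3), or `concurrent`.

Answer: concurrent

Derivation:
Initial: VV[0]=[0, 0, 0, 0]
Initial: VV[1]=[0, 0, 0, 0]
Initial: VV[2]=[0, 0, 0, 0]
Initial: VV[3]=[0, 0, 0, 0]
Event 1: LOCAL 1: VV[1][1]++ -> VV[1]=[0, 1, 0, 0]
Event 2: LOCAL 0: VV[0][0]++ -> VV[0]=[1, 0, 0, 0]
Event 3: LOCAL 2: VV[2][2]++ -> VV[2]=[0, 0, 1, 0]
Event 4: SEND 0->3: VV[0][0]++ -> VV[0]=[2, 0, 0, 0], msg_vec=[2, 0, 0, 0]; VV[3]=max(VV[3],msg_vec) then VV[3][3]++ -> VV[3]=[2, 0, 0, 1]
Event 5: LOCAL 0: VV[0][0]++ -> VV[0]=[3, 0, 0, 0]
Event 6: LOCAL 3: VV[3][3]++ -> VV[3]=[2, 0, 0, 2]
Event 7: LOCAL 1: VV[1][1]++ -> VV[1]=[0, 2, 0, 0]
Event 8: SEND 0->2: VV[0][0]++ -> VV[0]=[4, 0, 0, 0], msg_vec=[4, 0, 0, 0]; VV[2]=max(VV[2],msg_vec) then VV[2][2]++ -> VV[2]=[4, 0, 2, 0]
Event 3 stamp: [0, 0, 1, 0]
Event 4 stamp: [2, 0, 0, 0]
[0, 0, 1, 0] <= [2, 0, 0, 0]? False
[2, 0, 0, 0] <= [0, 0, 1, 0]? False
Relation: concurrent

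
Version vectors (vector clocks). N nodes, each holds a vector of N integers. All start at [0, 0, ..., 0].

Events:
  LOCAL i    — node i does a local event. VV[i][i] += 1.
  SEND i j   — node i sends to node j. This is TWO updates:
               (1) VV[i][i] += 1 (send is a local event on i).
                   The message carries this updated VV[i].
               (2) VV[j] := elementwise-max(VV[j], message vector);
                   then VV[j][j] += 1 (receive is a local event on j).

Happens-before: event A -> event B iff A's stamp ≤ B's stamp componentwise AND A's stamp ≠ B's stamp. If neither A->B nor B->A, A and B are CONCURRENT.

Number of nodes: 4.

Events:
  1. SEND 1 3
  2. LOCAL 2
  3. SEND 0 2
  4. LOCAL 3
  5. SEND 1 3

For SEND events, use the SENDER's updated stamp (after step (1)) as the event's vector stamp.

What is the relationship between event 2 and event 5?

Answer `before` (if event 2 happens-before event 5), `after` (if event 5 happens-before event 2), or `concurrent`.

Answer: concurrent

Derivation:
Initial: VV[0]=[0, 0, 0, 0]
Initial: VV[1]=[0, 0, 0, 0]
Initial: VV[2]=[0, 0, 0, 0]
Initial: VV[3]=[0, 0, 0, 0]
Event 1: SEND 1->3: VV[1][1]++ -> VV[1]=[0, 1, 0, 0], msg_vec=[0, 1, 0, 0]; VV[3]=max(VV[3],msg_vec) then VV[3][3]++ -> VV[3]=[0, 1, 0, 1]
Event 2: LOCAL 2: VV[2][2]++ -> VV[2]=[0, 0, 1, 0]
Event 3: SEND 0->2: VV[0][0]++ -> VV[0]=[1, 0, 0, 0], msg_vec=[1, 0, 0, 0]; VV[2]=max(VV[2],msg_vec) then VV[2][2]++ -> VV[2]=[1, 0, 2, 0]
Event 4: LOCAL 3: VV[3][3]++ -> VV[3]=[0, 1, 0, 2]
Event 5: SEND 1->3: VV[1][1]++ -> VV[1]=[0, 2, 0, 0], msg_vec=[0, 2, 0, 0]; VV[3]=max(VV[3],msg_vec) then VV[3][3]++ -> VV[3]=[0, 2, 0, 3]
Event 2 stamp: [0, 0, 1, 0]
Event 5 stamp: [0, 2, 0, 0]
[0, 0, 1, 0] <= [0, 2, 0, 0]? False
[0, 2, 0, 0] <= [0, 0, 1, 0]? False
Relation: concurrent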